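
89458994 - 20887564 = 68571430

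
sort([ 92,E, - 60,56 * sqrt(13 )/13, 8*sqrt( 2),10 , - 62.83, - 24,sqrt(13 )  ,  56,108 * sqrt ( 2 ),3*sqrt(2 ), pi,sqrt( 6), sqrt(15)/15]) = [ - 62.83, - 60, - 24,sqrt(15 )/15, sqrt(  6),E,pi, sqrt(13),3* sqrt( 2 ), 10,8*sqrt( 2 ),56*sqrt( 13)/13,56, 92,108 * sqrt(2) ] 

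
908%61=54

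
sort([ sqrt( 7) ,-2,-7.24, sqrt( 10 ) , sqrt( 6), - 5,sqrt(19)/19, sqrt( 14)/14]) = [ - 7.24, - 5, - 2,  sqrt( 19 ) /19,sqrt( 14)/14,sqrt( 6), sqrt(7 ), sqrt( 10)]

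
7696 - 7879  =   - 183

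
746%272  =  202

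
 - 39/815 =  - 39/815 = -  0.05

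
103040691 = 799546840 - 696506149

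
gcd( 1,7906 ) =1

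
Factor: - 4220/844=-5=- 5^1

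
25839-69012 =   -  43173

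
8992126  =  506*17771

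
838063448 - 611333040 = 226730408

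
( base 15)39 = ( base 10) 54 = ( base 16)36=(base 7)105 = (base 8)66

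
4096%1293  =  217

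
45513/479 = 95 + 8/479 =95.02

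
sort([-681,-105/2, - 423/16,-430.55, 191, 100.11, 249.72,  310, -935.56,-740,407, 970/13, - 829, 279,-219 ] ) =[ - 935.56,-829, - 740,  -  681,-430.55, - 219,  -  105/2, - 423/16, 970/13, 100.11,  191, 249.72,279, 310, 407]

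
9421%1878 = 31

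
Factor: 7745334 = 2^1*3^1 * 67^1*19267^1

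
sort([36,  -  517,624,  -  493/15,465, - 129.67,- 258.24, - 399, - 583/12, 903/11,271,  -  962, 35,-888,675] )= [ - 962,-888,-517,  -  399, - 258.24,- 129.67,  -  583/12, - 493/15, 35 , 36, 903/11, 271,465, 624,  675 ]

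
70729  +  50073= 120802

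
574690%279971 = 14748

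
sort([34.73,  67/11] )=[67/11,34.73 ]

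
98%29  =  11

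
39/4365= 13/1455 = 0.01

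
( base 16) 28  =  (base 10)40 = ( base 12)34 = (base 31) 19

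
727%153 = 115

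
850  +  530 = 1380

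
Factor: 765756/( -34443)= - 2^2*43^( - 1 ) *239^1 = -956/43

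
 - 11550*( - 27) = 311850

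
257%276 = 257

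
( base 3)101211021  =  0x1ed3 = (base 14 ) 2C39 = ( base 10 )7891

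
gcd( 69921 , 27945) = 9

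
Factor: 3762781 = 11^1*342071^1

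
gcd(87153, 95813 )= 1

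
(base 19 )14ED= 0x2186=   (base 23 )g53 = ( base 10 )8582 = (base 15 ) 2822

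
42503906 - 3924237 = 38579669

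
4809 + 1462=6271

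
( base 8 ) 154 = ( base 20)58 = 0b1101100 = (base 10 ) 108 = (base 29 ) 3L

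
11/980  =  11/980 = 0.01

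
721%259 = 203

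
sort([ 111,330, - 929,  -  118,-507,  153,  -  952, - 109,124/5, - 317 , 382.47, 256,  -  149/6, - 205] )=[ - 952, - 929, - 507,- 317,- 205,- 118, - 109, - 149/6,124/5,111,153,256 , 330,382.47] 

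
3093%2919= 174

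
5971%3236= 2735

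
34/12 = 17/6 = 2.83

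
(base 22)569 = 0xa01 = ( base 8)5001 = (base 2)101000000001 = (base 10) 2561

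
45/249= 15/83 = 0.18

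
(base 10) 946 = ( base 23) 1i3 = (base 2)1110110010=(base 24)1FA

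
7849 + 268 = 8117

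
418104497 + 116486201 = 534590698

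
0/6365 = 0=0.00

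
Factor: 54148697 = 6229^1*8693^1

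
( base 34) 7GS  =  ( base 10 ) 8664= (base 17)1CGB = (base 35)72j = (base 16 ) 21D8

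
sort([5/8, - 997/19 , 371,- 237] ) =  [ - 237, - 997/19, 5/8, 371] 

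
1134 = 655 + 479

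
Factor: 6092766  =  2^1*3^3*17^1*6637^1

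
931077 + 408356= 1339433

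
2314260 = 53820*43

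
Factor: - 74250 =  - 2^1*3^3*5^3*11^1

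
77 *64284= 4949868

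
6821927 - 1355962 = 5465965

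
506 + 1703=2209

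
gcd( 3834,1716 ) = 6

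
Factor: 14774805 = 3^4*5^1*191^2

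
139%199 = 139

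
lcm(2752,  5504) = 5504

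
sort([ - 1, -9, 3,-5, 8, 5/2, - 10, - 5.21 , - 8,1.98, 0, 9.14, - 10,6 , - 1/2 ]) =[ - 10,-10, - 9, - 8, - 5.21,  -  5, - 1, - 1/2, 0, 1.98, 5/2,3, 6, 8, 9.14] 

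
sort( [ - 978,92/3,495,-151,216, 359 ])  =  [ - 978, - 151,92/3,216, 359,495 ]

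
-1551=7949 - 9500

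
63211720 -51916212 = 11295508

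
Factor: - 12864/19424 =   -  402/607 = -2^1*3^1*67^1 * 607^( - 1 ) 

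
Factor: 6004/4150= 3002/2075=   2^1*5^( - 2 )*19^1*79^1*83^( - 1)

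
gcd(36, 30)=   6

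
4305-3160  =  1145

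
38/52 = 19/26 = 0.73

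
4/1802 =2/901=0.00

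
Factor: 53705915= 5^1*263^1*40841^1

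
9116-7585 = 1531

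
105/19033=15/2719=0.01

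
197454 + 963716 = 1161170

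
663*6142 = 4072146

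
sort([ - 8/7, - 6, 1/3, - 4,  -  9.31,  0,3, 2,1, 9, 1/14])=[ - 9.31 , - 6, - 4, - 8/7, 0, 1/14, 1/3,1, 2,3,9]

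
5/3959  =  5/3959=0.00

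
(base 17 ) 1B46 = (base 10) 8166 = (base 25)D1G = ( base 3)102012110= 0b1111111100110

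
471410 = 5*94282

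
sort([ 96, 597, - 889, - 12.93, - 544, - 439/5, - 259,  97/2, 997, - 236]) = [ - 889 , - 544,- 259, - 236 , - 439/5, - 12.93, 97/2, 96, 597 , 997]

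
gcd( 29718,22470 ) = 6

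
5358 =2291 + 3067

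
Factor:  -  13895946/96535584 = -771997/5363088=   - 2^ ( - 4)*3^( - 1 )*111731^(-1 )*771997^1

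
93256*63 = 5875128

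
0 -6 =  - 6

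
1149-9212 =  - 8063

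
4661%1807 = 1047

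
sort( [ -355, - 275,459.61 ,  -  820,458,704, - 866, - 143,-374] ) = [ - 866, - 820,  -  374,-355, -275, - 143, 458,459.61 , 704] 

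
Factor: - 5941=- 13^1*457^1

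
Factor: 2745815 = 5^1*549163^1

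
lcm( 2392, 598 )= 2392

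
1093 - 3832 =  - 2739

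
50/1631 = 50/1631= 0.03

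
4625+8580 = 13205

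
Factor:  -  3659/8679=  - 3^(-1 ) * 11^(  -  1)*263^( - 1 )*3659^1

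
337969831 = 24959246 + 313010585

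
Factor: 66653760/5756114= 2^5*3^1*5^1 * 7^( - 1)*13^ ( - 1 )*31627^( - 1)*69431^1= 33326880/2878057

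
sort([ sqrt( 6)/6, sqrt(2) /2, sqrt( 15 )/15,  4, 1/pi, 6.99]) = [ sqrt(15)/15,  1/pi, sqrt (6 )/6,sqrt (2) /2 , 4, 6.99 ] 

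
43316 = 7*6188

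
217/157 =1 + 60/157  =  1.38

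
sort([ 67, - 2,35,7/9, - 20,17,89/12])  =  [-20, - 2,7/9, 89/12,  17, 35,  67]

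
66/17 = 3 + 15/17 = 3.88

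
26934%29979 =26934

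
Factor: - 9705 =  - 3^1*5^1 * 647^1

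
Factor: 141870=2^1*3^1*5^1*4729^1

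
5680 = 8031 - 2351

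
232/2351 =232/2351 =0.10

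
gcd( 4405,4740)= 5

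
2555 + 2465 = 5020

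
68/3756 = 17/939  =  0.02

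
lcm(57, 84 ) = 1596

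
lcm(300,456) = 11400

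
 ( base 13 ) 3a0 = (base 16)27D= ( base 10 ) 637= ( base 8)1175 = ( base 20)1BH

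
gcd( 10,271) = 1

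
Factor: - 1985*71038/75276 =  - 2^( - 1)*3^(-3)*5^1*11^1*17^ ( - 1 )*41^( - 1)*397^1*3229^1 = - 70505215/37638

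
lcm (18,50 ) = 450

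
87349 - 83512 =3837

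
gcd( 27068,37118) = 134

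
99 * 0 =0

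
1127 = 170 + 957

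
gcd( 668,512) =4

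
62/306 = 31/153 = 0.20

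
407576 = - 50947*( - 8 )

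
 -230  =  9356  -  9586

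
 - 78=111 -189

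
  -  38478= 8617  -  47095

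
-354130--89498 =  - 264632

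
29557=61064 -31507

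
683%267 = 149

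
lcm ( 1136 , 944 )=67024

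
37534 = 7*5362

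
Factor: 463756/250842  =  2^1* 3^ (-1) * 97^(  -  1) *269^1  =  538/291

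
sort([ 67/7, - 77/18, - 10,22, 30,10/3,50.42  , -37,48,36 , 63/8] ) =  [ - 37, - 10, - 77/18,10/3, 63/8, 67/7, 22,30,36,  48, 50.42] 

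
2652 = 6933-4281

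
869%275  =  44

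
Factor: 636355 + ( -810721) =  - 174366 = - 2^1*  3^3*3229^1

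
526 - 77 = 449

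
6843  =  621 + 6222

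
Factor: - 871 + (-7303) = -2^1 *61^1*67^1 = - 8174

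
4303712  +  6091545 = 10395257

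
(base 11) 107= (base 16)80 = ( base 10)128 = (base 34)3Q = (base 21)62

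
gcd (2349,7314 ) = 3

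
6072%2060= 1952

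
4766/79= 60 + 26/79  =  60.33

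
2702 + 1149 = 3851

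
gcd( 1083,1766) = 1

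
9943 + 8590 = 18533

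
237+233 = 470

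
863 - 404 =459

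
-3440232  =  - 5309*648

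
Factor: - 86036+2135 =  - 83901 =- 3^1*27967^1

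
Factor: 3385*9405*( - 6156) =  - 2^2*3^6*5^2 *11^1*19^2*677^1 = - 195981954300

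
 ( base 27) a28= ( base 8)16270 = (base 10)7352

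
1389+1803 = 3192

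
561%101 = 56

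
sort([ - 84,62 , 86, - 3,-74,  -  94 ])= [ - 94,- 84,  -  74,-3,62, 86]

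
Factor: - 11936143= -11936143^1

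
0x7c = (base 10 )124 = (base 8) 174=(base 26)4k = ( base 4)1330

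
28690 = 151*190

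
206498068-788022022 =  - 581523954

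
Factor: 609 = 3^1 * 7^1*29^1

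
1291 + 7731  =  9022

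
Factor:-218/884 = -109/442 =- 2^( -1 ) * 13^( - 1 )*17^( - 1)*109^1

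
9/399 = 3/133 = 0.02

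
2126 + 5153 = 7279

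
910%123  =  49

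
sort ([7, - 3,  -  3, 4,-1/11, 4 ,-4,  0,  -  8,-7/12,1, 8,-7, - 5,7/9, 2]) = [ - 8, - 7,- 5,-4,-3, - 3, - 7/12, - 1/11,  0 , 7/9, 1  ,  2,4, 4, 7, 8 ]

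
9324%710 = 94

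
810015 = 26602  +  783413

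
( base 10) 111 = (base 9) 133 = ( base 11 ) a1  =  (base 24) 4f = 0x6f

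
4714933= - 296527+5011460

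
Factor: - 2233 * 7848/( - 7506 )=973588/417 = 2^2 * 3^( - 1 )* 7^1*11^1*29^1*109^1*139^(-1) 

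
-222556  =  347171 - 569727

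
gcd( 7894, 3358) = 2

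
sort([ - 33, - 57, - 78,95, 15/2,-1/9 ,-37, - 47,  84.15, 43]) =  [ - 78, - 57, - 47, - 37, - 33,-1/9, 15/2, 43, 84.15, 95] 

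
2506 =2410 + 96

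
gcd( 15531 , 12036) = 3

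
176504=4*44126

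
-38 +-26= - 64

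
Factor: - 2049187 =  - 7^1*83^1*3527^1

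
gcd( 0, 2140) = 2140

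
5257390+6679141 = 11936531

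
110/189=110/189 = 0.58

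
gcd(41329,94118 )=1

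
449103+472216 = 921319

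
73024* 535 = 39067840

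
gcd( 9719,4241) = 1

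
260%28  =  8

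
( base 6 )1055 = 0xfb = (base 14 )13d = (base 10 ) 251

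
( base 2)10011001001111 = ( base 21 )1150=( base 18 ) 1C4F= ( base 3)111110020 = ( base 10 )9807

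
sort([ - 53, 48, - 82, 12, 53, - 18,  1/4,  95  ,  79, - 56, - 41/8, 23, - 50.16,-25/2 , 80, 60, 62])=[ - 82 ,-56, - 53,-50.16, - 18, - 25/2, - 41/8, 1/4,12,23, 48, 53, 60, 62, 79,80 , 95] 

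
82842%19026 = 6738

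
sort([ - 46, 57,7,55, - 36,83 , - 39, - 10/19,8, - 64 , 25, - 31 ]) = [ - 64, - 46, - 39 ,  -  36, - 31, - 10/19,7,8,25,55  ,  57, 83] 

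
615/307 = 615/307 =2.00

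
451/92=4 + 83/92 = 4.90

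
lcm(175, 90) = 3150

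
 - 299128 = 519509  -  818637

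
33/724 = 33/724 = 0.05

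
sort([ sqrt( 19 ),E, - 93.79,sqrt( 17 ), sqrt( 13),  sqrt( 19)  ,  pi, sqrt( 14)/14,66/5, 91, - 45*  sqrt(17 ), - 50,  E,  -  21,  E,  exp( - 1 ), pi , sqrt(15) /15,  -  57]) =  [ - 45*sqrt (17 ),-93.79,-57, - 50,-21,sqrt(15 )/15, sqrt(14 )/14, exp(-1 ),  E,E,  E, pi , pi,sqrt(13 ) , sqrt( 17), sqrt( 19),  sqrt( 19 ),66/5, 91 ] 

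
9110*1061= 9665710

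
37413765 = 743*50355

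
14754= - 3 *( - 4918 ) 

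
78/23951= 78/23951 = 0.00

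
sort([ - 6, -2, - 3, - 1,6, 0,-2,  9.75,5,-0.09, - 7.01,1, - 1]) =[ - 7.01, - 6, - 3, - 2,  -  2, - 1,-1, - 0.09 , 0, 1,  5,6,9.75] 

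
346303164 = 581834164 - 235531000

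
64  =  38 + 26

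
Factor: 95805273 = 3^1*73^1 * 437467^1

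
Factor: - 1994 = - 2^1*997^1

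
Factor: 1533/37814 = 2^( - 1)*3^1*37^(  -  1) = 3/74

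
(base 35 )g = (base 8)20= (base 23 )g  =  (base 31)G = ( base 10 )16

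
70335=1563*45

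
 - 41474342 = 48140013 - 89614355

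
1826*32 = 58432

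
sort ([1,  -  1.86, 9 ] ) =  [ -1.86,1, 9] 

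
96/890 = 48/445 = 0.11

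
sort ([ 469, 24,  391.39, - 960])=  [ - 960,  24,391.39,469]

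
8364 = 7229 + 1135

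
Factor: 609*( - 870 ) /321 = - 2^1*3^1* 5^1*7^1*29^2 * 107^(- 1 ) = -176610/107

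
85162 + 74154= 159316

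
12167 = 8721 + 3446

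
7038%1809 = 1611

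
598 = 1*598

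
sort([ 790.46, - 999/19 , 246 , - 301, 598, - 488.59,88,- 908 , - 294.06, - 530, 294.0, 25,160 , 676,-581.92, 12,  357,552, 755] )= [ - 908, - 581.92,-530, - 488.59,- 301, - 294.06 , - 999/19 , 12 , 25, 88, 160, 246,294.0,357 , 552 , 598, 676, 755, 790.46] 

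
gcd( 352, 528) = 176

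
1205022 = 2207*546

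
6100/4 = 1525 = 1525.00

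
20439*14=286146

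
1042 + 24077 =25119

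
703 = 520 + 183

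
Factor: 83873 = 83873^1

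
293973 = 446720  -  152747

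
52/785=52/785 = 0.07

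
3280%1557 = 166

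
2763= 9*307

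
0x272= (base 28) MA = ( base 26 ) O2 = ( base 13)392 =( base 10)626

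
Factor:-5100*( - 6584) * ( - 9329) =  - 313252893600 =- 2^5*3^1 * 5^2 *17^1* 19^1*491^1 * 823^1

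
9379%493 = 12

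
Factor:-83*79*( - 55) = 360635 = 5^1 *11^1*79^1*83^1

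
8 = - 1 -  - 9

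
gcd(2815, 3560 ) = 5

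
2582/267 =9+ 179/267= 9.67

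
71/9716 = 71/9716 = 0.01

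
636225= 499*1275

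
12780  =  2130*6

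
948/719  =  1 + 229/719 = 1.32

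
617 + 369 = 986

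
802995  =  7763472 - 6960477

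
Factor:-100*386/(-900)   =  2^1*3^( - 2)*193^1= 386/9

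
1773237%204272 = 139061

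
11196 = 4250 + 6946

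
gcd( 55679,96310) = 1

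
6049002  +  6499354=12548356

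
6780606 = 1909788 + 4870818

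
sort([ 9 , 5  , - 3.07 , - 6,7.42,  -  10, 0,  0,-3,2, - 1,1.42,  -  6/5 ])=[-10,  -  6, - 3.07,-3 , - 6/5, -1, 0,0 , 1.42 , 2, 5, 7.42,9]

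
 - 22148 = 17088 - 39236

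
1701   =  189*9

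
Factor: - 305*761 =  - 232105 = - 5^1*61^1*761^1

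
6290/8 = 786 + 1/4 = 786.25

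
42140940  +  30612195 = 72753135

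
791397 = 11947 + 779450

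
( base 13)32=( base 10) 41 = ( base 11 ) 38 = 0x29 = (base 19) 23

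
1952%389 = 7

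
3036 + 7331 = 10367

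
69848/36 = 1940+2/9 = 1940.22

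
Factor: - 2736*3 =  - 2^4*3^3*19^1 = - 8208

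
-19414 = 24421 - 43835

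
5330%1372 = 1214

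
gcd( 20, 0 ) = 20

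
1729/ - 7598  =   - 1729/7598 =- 0.23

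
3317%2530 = 787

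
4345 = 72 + 4273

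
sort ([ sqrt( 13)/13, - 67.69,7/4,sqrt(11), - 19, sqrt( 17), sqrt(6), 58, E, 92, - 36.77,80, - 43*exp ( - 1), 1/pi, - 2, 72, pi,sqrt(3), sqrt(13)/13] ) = [-67.69 , - 36.77, - 19, - 43 * exp ( - 1), - 2, sqrt ( 13 )/13 , sqrt(13)/13,1/pi,sqrt( 3),7/4, sqrt(6), E,pi, sqrt(11 ), sqrt(17 ) , 58, 72,80, 92 ] 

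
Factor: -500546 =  - 2^1*107^1*2339^1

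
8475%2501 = 972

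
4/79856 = 1/19964=0.00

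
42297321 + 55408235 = 97705556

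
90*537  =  48330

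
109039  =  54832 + 54207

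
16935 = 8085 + 8850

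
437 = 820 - 383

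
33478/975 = 34 + 328/975  =  34.34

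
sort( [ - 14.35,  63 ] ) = [ - 14.35 , 63] 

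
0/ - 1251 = 0/1 = -0.00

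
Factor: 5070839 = 41^1*337^1*367^1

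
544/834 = 272/417 = 0.65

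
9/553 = 9/553 = 0.02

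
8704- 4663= 4041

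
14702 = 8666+6036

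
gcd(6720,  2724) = 12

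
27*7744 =209088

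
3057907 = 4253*719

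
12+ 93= 105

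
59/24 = 2 + 11/24 = 2.46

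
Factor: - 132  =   - 2^2 * 3^1*11^1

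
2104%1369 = 735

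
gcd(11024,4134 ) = 1378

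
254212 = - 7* ( - 36316) 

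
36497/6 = 36497/6 = 6082.83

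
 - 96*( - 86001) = 8256096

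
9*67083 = 603747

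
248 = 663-415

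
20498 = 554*37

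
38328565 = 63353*605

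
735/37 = 735/37 = 19.86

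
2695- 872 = 1823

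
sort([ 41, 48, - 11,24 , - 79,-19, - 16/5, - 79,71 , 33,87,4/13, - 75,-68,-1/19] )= [ - 79,  -  79, - 75, - 68, - 19, - 11, - 16/5,-1/19,  4/13 , 24,33, 41 , 48,71, 87]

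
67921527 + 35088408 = 103009935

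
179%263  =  179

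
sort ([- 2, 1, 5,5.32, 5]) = [ - 2, 1, 5, 5, 5.32]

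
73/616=73/616 = 0.12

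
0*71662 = 0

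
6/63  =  2/21  =  0.10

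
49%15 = 4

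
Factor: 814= 2^1*11^1*37^1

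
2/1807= 2/1807 = 0.00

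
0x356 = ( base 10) 854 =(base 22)1gi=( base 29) 10D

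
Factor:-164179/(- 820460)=2^ (-2)*5^( - 1) * 19^1*8641^1*41023^( - 1 )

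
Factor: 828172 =2^2 *17^1*19^1*641^1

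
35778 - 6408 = 29370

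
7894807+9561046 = 17455853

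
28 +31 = 59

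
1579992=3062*516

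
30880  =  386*80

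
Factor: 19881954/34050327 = 6627318/11350109 = 2^1*3^1*23^(-1)* 53^( -1) * 191^1*5783^1*9311^( - 1)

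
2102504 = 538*3908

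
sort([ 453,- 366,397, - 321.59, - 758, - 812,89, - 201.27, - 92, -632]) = [ - 812, - 758, - 632, - 366, - 321.59, - 201.27, - 92 , 89, 397,453 ]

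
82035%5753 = 1493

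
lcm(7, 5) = 35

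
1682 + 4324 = 6006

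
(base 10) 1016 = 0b1111111000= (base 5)13031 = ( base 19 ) 2F9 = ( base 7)2651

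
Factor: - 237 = - 3^1 * 79^1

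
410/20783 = 410/20783 = 0.02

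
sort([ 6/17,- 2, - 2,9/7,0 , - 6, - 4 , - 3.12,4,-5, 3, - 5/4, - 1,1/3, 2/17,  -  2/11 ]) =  [-6, - 5, -4 ,- 3.12, - 2, -2, - 5/4,-1, - 2/11, 0,2/17,1/3,  6/17,9/7, 3 , 4]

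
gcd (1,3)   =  1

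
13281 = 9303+3978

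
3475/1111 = 3 + 142/1111 = 3.13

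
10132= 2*5066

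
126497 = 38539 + 87958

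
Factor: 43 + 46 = 89^1=89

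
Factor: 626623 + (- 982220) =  - 11^1*32327^1 = -355597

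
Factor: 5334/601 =2^1*3^1*7^1*127^1*601^( - 1) 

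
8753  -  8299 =454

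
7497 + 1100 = 8597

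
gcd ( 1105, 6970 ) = 85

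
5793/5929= 5793/5929  =  0.98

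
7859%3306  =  1247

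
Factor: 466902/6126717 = 2^1*3^1*23^( - 1)*25939^1*88793^( - 1) = 155634/2042239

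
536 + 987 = 1523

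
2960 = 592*5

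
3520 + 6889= 10409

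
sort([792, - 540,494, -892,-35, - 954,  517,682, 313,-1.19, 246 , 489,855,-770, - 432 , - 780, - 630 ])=[  -  954,-892,-780,-770, - 630, - 540,- 432, - 35, - 1.19,246, 313, 489,494,517  ,  682, 792, 855] 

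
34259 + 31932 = 66191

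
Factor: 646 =2^1*17^1*19^1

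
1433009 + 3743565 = 5176574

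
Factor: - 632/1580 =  -2/5 = - 2^1*5^(-1 ) 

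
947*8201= 7766347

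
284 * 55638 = 15801192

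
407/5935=407/5935 = 0.07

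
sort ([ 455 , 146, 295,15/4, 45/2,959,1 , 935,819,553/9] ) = [ 1,15/4, 45/2 , 553/9,146,295,455,819,935, 959] 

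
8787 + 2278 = 11065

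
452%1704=452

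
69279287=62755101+6524186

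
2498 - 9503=  -  7005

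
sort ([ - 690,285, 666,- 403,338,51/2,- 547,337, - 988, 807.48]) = [-988,-690 , - 547, - 403,51/2,  285,337,338,666, 807.48 ]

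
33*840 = 27720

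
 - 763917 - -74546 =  - 689371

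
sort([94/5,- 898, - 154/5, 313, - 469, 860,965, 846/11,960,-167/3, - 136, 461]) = [ - 898, - 469, - 136, - 167/3, - 154/5, 94/5, 846/11 , 313, 461, 860, 960,965]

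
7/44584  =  7/44584 =0.00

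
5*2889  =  14445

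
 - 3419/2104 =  -2 + 3/8 = - 1.62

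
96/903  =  32/301 = 0.11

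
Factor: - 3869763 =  - 3^1*1289921^1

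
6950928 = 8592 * 809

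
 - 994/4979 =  - 1 + 3985/4979= - 0.20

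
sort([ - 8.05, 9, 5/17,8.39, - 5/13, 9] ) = [ - 8.05, - 5/13 , 5/17 , 8.39,  9,9]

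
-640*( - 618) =395520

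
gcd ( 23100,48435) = 15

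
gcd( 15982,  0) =15982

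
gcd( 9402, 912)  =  6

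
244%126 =118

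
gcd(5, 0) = 5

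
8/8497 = 8/8497= 0.00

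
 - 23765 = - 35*679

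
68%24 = 20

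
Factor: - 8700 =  - 2^2*3^1*5^2*29^1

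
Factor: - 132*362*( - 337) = 16103208 = 2^3*3^1*11^1*181^1* 337^1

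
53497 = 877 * 61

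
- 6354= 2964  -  9318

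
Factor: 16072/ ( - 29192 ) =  - 49/89= -  7^2 * 89^( - 1)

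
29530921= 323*91427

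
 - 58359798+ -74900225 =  - 133260023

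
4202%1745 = 712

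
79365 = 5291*15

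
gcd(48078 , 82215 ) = 9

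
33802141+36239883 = 70042024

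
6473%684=317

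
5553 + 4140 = 9693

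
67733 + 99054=166787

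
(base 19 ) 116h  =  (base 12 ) 4307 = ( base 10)7351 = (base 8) 16267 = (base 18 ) 14C7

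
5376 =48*112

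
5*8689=43445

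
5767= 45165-39398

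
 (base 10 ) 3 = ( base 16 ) 3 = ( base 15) 3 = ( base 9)3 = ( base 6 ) 3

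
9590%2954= 728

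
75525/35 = 2157 + 6/7 = 2157.86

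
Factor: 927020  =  2^2*5^1*46351^1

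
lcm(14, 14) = 14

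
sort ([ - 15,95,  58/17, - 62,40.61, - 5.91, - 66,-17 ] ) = [ - 66,  -  62, - 17, - 15, - 5.91,58/17, 40.61,95] 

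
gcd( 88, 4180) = 44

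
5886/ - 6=-981 + 0/1 = - 981.00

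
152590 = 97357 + 55233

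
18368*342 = 6281856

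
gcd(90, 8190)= 90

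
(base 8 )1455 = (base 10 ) 813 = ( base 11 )67A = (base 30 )R3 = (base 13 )4a7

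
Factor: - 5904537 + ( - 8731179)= - 2^2*3^1*1219643^1 = -14635716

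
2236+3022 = 5258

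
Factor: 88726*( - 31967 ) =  - 2^1 *11^1* 13^1*37^1*109^1*2459^1 = - 2836304042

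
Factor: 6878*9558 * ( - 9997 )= -2^2*3^4 * 13^1 * 19^1*59^1*181^1*769^1  =  -657202020228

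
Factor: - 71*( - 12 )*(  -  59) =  - 50268= - 2^2*3^1*59^1 * 71^1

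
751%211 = 118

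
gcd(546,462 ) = 42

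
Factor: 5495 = 5^1 * 7^1*157^1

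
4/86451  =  4/86451 =0.00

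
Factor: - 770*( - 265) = 204050 = 2^1*5^2*7^1*11^1*53^1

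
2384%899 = 586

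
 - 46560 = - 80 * 582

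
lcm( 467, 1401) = 1401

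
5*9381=46905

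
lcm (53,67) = 3551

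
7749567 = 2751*2817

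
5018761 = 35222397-30203636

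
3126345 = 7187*435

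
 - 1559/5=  - 1559/5= -311.80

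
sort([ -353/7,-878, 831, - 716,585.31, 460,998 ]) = [  -  878, - 716, - 353/7,460,585.31,831,998]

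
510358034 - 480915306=29442728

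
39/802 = 39/802 = 0.05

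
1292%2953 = 1292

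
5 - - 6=11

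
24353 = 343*71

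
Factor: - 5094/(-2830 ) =3^2*5^(- 1) = 9/5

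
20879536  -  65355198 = - 44475662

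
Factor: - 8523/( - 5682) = 2^( - 1)*3^1 = 3/2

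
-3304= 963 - 4267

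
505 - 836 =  - 331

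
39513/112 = 39513/112=352.79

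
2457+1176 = 3633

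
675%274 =127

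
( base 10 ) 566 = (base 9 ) 688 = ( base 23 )11E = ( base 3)202222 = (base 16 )236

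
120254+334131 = 454385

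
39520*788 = 31141760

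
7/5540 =7/5540  =  0.00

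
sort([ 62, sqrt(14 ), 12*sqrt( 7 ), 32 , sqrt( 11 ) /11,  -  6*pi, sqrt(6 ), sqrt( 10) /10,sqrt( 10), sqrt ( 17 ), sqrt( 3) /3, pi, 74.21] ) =[-6*pi,sqrt( 11 )/11,sqrt ( 10 )/10,sqrt( 3) /3, sqrt( 6 ) , pi,sqrt( 10) , sqrt( 14), sqrt( 17 ), 12* sqrt( 7 ), 32,62,74.21] 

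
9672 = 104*93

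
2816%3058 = 2816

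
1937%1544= 393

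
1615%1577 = 38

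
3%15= 3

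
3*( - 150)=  - 450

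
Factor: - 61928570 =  - 2^1*5^1 *11^1*562987^1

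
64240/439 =64240/439= 146.33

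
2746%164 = 122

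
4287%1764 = 759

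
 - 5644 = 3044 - 8688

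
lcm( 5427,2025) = 135675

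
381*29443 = 11217783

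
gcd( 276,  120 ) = 12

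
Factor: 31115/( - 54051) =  - 3^(  -  1 )*5^1*7^2*43^( - 1 )*127^1* 419^( - 1 )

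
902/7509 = 902/7509 = 0.12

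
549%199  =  151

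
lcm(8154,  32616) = 32616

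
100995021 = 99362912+1632109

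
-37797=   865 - 38662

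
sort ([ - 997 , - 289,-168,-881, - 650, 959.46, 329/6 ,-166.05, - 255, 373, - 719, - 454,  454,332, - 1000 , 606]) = [ - 1000,-997, - 881, - 719 , - 650,-454, - 289, - 255, - 168,-166.05, 329/6 , 332  ,  373, 454, 606, 959.46 ] 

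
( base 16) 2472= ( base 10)9330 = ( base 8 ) 22162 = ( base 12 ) 5496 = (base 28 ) BP6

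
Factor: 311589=3^2* 89^1 * 389^1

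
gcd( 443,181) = 1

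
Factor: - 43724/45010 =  - 34/35 = - 2^1*5^( - 1)*7^( - 1 )*17^1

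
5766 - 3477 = 2289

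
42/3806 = 21/1903  =  0.01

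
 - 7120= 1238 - 8358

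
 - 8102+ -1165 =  - 9267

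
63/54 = 1 + 1/6= 1.17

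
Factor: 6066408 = 2^3*3^1*252767^1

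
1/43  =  1/43 = 0.02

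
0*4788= 0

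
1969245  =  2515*783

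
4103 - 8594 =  - 4491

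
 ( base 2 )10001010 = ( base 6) 350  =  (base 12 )B6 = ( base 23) 60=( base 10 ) 138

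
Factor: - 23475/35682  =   - 2^( - 1)*5^2*19^( - 1) = - 25/38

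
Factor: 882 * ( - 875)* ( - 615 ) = 474626250= 2^1 * 3^3 * 5^4*7^3*41^1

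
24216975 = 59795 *405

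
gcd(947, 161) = 1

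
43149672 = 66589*648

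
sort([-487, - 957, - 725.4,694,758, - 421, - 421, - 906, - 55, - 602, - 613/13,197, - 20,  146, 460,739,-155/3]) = [-957, - 906, - 725.4, - 602, - 487 , - 421, - 421, - 55, - 155/3,-613/13, - 20 , 146,197, 460,  694 , 739,758 ]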